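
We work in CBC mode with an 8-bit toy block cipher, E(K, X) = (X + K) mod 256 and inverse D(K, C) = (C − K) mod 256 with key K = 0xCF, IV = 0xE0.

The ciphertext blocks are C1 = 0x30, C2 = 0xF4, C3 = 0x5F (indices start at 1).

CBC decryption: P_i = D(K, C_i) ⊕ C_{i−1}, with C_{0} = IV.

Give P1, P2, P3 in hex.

P1: D(K, 0x30) = 0x61; 0x61 ⊕ 0xE0 = 0x81.
P2: D(K, 0xF4) = 0x25; 0x25 ⊕ 0x30 = 0x15.
P3: D(K, 0x5F) = 0x90; 0x90 ⊕ 0xF4 = 0x64.

P1 = 0x81, P2 = 0x15, P3 = 0x64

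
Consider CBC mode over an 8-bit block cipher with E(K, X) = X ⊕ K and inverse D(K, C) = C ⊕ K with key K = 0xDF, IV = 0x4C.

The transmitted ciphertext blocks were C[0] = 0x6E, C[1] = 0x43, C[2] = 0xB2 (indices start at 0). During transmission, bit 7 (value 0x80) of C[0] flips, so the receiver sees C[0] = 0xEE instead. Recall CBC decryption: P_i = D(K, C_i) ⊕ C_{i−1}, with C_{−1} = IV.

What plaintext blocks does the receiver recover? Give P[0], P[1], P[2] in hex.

P[0] = 0x7D, P[1] = 0x72, P[2] = 0x2E

Only C[0] changed, to 0xEE. In CBC, a change in C_i garbles P_i and flips the same bit in P_{i+1}. Decrypting the received ciphertext:
P[0]: D(K, 0xEE) = 0x31; 0x31 ⊕ 0x4C = 0x7D.
P[1]: D(K, 0x43) = 0x9C; 0x9C ⊕ 0xEE = 0x72.
P[2]: D(K, 0xB2) = 0x6D; 0x6D ⊕ 0x43 = 0x2E.
Blocks that differ from the original plaintext: P[0], P[1].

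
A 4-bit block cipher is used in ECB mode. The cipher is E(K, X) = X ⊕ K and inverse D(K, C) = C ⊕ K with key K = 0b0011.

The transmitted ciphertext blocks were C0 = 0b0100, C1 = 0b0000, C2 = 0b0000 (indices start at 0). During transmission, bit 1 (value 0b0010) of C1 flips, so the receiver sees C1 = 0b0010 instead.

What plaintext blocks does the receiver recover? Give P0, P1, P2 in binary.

ECB decryption: P_i = D(K, C_i).
Only C1 changed, to 0b0010. In ECB, a change in C_i affects only P_i. Decrypting the received ciphertext:
P0: D(K, 0b0100) = 0b0111.
P1: D(K, 0b0010) = 0b0001.
P2: D(K, 0b0000) = 0b0011.
Blocks that differ from the original plaintext: P1.

P0 = 0b0111, P1 = 0b0001, P2 = 0b0011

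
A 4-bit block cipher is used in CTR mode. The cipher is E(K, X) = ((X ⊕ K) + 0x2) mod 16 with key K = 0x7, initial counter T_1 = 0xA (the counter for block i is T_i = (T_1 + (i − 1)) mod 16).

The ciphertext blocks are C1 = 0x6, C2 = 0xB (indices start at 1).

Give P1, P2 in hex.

CTR decryption: S_i = E(K, T_i) where T_i is the counter for block i; P_i = C_i ⊕ S_i.
P1: T = 0xA, S = E(K, T) = 0xF; 0x6 ⊕ 0xF = 0x9.
P2: T = 0xB, S = E(K, T) = 0xE; 0xB ⊕ 0xE = 0x5.

P1 = 0x9, P2 = 0x5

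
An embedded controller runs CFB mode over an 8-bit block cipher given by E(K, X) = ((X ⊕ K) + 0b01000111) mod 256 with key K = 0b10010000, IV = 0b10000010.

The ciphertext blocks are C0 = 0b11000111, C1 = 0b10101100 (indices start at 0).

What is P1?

P1 = 0b00110010

CFB decryption: P_i = C_i ⊕ E(K, C_{i−1}), with C_{−1} = IV.
P1: E(K, 0b11000111) = 0b10011110; 0b10101100 ⊕ 0b10011110 = 0b00110010.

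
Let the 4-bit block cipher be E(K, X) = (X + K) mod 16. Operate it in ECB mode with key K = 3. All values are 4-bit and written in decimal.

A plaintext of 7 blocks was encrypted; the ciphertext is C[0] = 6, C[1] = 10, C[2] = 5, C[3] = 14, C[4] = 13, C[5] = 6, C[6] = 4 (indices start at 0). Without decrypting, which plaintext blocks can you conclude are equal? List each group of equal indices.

ECB encrypts each block independently with the same key, so equal ciphertext blocks imply equal plaintext blocks.
C[0] = C[5] = 6, so P[0] = P[5].

P[0] = P[5]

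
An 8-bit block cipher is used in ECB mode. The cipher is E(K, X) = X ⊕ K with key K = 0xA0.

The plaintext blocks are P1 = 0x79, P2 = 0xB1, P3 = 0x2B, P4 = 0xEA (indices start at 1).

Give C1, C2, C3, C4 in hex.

C1 = 0xD9, C2 = 0x11, C3 = 0x8B, C4 = 0x4A

ECB encryption: C_i = E(K, P_i).
C1: E(K, 0x79) = 0xD9.
C2: E(K, 0xB1) = 0x11.
C3: E(K, 0x2B) = 0x8B.
C4: E(K, 0xEA) = 0x4A.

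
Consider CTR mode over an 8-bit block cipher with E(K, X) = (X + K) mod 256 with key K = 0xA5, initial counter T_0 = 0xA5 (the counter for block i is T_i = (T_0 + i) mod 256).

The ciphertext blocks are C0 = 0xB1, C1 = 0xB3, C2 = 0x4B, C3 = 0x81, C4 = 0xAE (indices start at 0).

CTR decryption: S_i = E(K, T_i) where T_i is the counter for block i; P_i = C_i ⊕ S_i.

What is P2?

P2: T = 0xA7, S = E(K, T) = 0x4C; 0x4B ⊕ 0x4C = 0x07.

P2 = 0x07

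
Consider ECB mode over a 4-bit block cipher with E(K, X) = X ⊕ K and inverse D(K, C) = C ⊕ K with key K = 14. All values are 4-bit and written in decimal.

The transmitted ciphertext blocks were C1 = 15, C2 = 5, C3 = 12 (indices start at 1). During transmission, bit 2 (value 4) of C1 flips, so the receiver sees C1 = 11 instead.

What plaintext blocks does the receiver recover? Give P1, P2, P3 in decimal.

ECB decryption: P_i = D(K, C_i).
Only C1 changed, to 11. In ECB, a change in C_i affects only P_i. Decrypting the received ciphertext:
P1: D(K, 11) = 5.
P2: D(K, 5) = 11.
P3: D(K, 12) = 2.
Blocks that differ from the original plaintext: P1.

P1 = 5, P2 = 11, P3 = 2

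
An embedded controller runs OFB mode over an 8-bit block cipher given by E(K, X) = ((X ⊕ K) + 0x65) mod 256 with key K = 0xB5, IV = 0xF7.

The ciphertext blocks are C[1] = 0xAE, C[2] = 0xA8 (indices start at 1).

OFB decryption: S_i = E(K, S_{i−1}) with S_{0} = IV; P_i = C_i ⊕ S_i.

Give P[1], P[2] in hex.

P[1] = 0x09, P[2] = 0xDF

P[1]: S = E(K, 0xF7) = 0xA7; 0xAE ⊕ 0xA7 = 0x09.
P[2]: S = E(K, 0xA7) = 0x77; 0xA8 ⊕ 0x77 = 0xDF.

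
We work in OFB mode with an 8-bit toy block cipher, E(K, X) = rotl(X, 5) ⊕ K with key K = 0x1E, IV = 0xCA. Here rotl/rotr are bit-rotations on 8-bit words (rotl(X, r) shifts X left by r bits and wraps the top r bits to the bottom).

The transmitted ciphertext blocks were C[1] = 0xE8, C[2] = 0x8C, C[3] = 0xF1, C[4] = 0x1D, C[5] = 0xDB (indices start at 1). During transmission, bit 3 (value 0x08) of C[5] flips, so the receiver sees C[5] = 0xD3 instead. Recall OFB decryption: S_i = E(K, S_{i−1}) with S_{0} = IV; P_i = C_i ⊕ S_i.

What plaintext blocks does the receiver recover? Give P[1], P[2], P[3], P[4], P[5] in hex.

Only C[5] changed, to 0xD3. In OFB, a change in C_i flips the same bit in P_i only; the keystream is unaffected. Decrypting the received ciphertext:
P[1]: S = E(K, 0xCA) = 0x47; 0xE8 ⊕ 0x47 = 0xAF.
P[2]: S = E(K, 0x47) = 0xF6; 0x8C ⊕ 0xF6 = 0x7A.
P[3]: S = E(K, 0xF6) = 0xC0; 0xF1 ⊕ 0xC0 = 0x31.
P[4]: S = E(K, 0xC0) = 0x06; 0x1D ⊕ 0x06 = 0x1B.
P[5]: S = E(K, 0x06) = 0xDE; 0xD3 ⊕ 0xDE = 0x0D.
Blocks that differ from the original plaintext: P[5].

P[1] = 0xAF, P[2] = 0x7A, P[3] = 0x31, P[4] = 0x1B, P[5] = 0x0D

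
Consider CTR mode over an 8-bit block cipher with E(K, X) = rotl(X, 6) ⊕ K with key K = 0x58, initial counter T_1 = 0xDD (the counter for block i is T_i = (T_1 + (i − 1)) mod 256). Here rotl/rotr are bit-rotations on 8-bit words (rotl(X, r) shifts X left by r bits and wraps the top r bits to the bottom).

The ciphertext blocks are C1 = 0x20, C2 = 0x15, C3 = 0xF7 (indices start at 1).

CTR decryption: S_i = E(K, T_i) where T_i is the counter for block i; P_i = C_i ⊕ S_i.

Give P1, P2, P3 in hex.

P1: T = 0xDD, S = E(K, T) = 0x2F; 0x20 ⊕ 0x2F = 0x0F.
P2: T = 0xDE, S = E(K, T) = 0xEF; 0x15 ⊕ 0xEF = 0xFA.
P3: T = 0xDF, S = E(K, T) = 0xAF; 0xF7 ⊕ 0xAF = 0x58.

P1 = 0x0F, P2 = 0xFA, P3 = 0x58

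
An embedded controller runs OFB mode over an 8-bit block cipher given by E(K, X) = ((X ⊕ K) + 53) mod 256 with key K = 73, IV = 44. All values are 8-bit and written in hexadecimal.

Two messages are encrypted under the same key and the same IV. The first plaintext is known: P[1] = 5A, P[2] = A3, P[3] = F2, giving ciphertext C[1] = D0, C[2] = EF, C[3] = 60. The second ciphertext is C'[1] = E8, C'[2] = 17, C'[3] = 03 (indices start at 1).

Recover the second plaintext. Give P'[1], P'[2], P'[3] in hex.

In OFB with a reused IV, both messages share the same keystream S_i, so C_i ⊕ C'_i = P_i ⊕ P'_i and thus P'_i = P_i ⊕ C_i ⊕ C'_i.
P'[1]: 5A ⊕ D0 ⊕ E8 = 62.
P'[2]: A3 ⊕ EF ⊕ 17 = 5B.
P'[3]: F2 ⊕ 60 ⊕ 03 = 91.

P'[1] = 62, P'[2] = 5B, P'[3] = 91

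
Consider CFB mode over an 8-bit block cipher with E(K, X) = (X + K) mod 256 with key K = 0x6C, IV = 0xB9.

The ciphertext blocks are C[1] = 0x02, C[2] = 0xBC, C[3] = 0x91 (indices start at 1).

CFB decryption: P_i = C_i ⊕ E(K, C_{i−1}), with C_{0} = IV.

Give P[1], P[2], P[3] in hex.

P[1]: E(K, 0xB9) = 0x25; 0x02 ⊕ 0x25 = 0x27.
P[2]: E(K, 0x02) = 0x6E; 0xBC ⊕ 0x6E = 0xD2.
P[3]: E(K, 0xBC) = 0x28; 0x91 ⊕ 0x28 = 0xB9.

P[1] = 0x27, P[2] = 0xD2, P[3] = 0xB9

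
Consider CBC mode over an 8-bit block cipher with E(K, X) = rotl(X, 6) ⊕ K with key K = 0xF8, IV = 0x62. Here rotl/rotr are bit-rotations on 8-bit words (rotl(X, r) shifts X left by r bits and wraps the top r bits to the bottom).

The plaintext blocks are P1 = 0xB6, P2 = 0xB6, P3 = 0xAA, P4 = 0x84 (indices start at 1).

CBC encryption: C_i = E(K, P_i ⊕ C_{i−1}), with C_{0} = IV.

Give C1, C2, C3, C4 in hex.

C1: P1 ⊕ 0x62 = 0xD4; E(K, 0xD4) = 0xCD.
C2: P2 ⊕ 0xCD = 0x7B; E(K, 0x7B) = 0x26.
C3: P3 ⊕ 0x26 = 0x8C; E(K, 0x8C) = 0xDB.
C4: P4 ⊕ 0xDB = 0x5F; E(K, 0x5F) = 0x2F.

C1 = 0xCD, C2 = 0x26, C3 = 0xDB, C4 = 0x2F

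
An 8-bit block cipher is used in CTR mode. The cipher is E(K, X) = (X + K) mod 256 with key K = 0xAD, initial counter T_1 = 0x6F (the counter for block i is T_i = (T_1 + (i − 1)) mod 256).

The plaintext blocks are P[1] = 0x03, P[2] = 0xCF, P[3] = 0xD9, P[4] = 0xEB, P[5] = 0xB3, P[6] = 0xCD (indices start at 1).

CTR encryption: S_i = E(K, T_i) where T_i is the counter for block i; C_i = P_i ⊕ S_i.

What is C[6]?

C[1]: T = 0x6F, S = E(K, T) = 0x1C; 0x03 ⊕ 0x1C = 0x1F.
C[2]: T = 0x70, S = E(K, T) = 0x1D; 0xCF ⊕ 0x1D = 0xD2.
C[3]: T = 0x71, S = E(K, T) = 0x1E; 0xD9 ⊕ 0x1E = 0xC7.
C[4]: T = 0x72, S = E(K, T) = 0x1F; 0xEB ⊕ 0x1F = 0xF4.
C[5]: T = 0x73, S = E(K, T) = 0x20; 0xB3 ⊕ 0x20 = 0x93.
C[6]: T = 0x74, S = E(K, T) = 0x21; 0xCD ⊕ 0x21 = 0xEC.

C[6] = 0xEC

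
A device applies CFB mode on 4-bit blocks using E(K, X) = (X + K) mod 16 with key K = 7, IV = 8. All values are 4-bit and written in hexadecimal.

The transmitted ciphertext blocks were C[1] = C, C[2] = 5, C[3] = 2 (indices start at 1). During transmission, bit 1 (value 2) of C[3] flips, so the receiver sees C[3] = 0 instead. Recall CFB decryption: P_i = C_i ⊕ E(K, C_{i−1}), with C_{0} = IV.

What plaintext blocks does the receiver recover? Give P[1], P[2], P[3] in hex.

P[1] = 3, P[2] = 6, P[3] = C

Only C[3] changed, to 0. In CFB, a change in C_i flips the same bit in P_i and garbles P_{i+1}. Decrypting the received ciphertext:
P[1]: E(K, 8) = F; C ⊕ F = 3.
P[2]: E(K, C) = 3; 5 ⊕ 3 = 6.
P[3]: E(K, 5) = C; 0 ⊕ C = C.
Blocks that differ from the original plaintext: P[3].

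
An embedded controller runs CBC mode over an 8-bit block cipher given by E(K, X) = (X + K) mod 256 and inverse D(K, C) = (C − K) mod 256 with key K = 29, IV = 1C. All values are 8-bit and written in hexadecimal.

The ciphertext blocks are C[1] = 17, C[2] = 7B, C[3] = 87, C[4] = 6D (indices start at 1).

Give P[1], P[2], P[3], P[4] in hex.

CBC decryption: P_i = D(K, C_i) ⊕ C_{i−1}, with C_{0} = IV.
P[1]: D(K, 17) = EE; EE ⊕ 1C = F2.
P[2]: D(K, 7B) = 52; 52 ⊕ 17 = 45.
P[3]: D(K, 87) = 5E; 5E ⊕ 7B = 25.
P[4]: D(K, 6D) = 44; 44 ⊕ 87 = C3.

P[1] = F2, P[2] = 45, P[3] = 25, P[4] = C3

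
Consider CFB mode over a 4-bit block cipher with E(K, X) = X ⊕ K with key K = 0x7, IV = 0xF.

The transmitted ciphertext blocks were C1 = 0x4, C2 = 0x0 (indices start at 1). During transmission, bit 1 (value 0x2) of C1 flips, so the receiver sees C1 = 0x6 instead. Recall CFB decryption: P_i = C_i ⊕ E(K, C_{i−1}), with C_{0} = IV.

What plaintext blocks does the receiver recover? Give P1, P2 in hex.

P1 = 0xE, P2 = 0x1

Only C1 changed, to 0x6. In CFB, a change in C_i flips the same bit in P_i and garbles P_{i+1}. Decrypting the received ciphertext:
P1: E(K, 0xF) = 0x8; 0x6 ⊕ 0x8 = 0xE.
P2: E(K, 0x6) = 0x1; 0x0 ⊕ 0x1 = 0x1.
Blocks that differ from the original plaintext: P1, P2.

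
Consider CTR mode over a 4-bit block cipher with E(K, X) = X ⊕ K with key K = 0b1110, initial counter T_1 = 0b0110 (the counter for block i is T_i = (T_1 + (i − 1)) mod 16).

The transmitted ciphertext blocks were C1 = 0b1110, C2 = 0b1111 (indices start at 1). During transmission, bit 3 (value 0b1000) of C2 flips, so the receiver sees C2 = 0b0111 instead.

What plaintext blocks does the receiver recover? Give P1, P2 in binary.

P1 = 0b0110, P2 = 0b1110

CTR decryption: S_i = E(K, T_i) where T_i is the counter for block i; P_i = C_i ⊕ S_i.
Only C2 changed, to 0b0111. In CTR, a change in C_i flips the same bit in P_i only; the keystream is unaffected. Decrypting the received ciphertext:
P1: T = 0b0110, S = E(K, T) = 0b1000; 0b1110 ⊕ 0b1000 = 0b0110.
P2: T = 0b0111, S = E(K, T) = 0b1001; 0b0111 ⊕ 0b1001 = 0b1110.
Blocks that differ from the original plaintext: P2.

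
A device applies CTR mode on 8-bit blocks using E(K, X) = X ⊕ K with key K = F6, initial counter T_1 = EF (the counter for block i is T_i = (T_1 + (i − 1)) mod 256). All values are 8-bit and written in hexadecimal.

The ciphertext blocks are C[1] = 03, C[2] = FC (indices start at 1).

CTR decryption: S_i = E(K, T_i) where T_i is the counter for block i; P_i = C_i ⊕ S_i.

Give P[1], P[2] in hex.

P[1]: T = EF, S = E(K, T) = 19; 03 ⊕ 19 = 1A.
P[2]: T = F0, S = E(K, T) = 06; FC ⊕ 06 = FA.

P[1] = 1A, P[2] = FA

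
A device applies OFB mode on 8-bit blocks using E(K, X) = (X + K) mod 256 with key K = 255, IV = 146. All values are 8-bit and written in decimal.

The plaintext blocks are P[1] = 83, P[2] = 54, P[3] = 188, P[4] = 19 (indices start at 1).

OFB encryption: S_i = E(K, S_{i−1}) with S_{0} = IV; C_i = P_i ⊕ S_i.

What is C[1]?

C[1]: S = E(K, 146) = 145; 83 ⊕ 145 = 194.

C[1] = 194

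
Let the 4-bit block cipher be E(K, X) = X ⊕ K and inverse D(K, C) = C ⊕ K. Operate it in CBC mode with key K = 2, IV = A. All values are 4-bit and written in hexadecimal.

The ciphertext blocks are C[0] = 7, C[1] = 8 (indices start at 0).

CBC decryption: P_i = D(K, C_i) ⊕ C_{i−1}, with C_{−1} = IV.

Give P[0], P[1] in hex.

P[0]: D(K, 7) = 5; 5 ⊕ A = F.
P[1]: D(K, 8) = A; A ⊕ 7 = D.

P[0] = F, P[1] = D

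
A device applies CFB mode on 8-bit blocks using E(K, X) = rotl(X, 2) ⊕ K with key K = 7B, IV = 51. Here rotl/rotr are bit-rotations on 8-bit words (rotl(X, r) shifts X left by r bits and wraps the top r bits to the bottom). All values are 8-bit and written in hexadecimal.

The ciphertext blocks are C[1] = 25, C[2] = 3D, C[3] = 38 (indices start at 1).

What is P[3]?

CFB decryption: P_i = C_i ⊕ E(K, C_{i−1}), with C_{0} = IV.
P[3]: E(K, 3D) = 8F; 38 ⊕ 8F = B7.

P[3] = B7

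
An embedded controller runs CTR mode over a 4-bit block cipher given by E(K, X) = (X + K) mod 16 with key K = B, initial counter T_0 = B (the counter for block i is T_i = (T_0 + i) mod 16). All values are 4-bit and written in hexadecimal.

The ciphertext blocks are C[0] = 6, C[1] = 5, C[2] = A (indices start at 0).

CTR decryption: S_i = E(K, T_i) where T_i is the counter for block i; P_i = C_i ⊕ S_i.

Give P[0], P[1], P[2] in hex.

P[0] = 0, P[1] = 2, P[2] = 2

P[0]: T = B, S = E(K, T) = 6; 6 ⊕ 6 = 0.
P[1]: T = C, S = E(K, T) = 7; 5 ⊕ 7 = 2.
P[2]: T = D, S = E(K, T) = 8; A ⊕ 8 = 2.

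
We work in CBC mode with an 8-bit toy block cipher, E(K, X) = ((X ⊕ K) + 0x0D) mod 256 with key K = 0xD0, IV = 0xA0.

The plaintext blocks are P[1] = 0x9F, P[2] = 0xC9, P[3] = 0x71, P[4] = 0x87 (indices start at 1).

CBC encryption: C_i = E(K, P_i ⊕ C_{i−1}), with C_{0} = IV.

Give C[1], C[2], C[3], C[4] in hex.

C[1] = 0xFC, C[2] = 0xF2, C[3] = 0x60, C[4] = 0x44

C[1]: P[1] ⊕ 0xA0 = 0x3F; E(K, 0x3F) = 0xFC.
C[2]: P[2] ⊕ 0xFC = 0x35; E(K, 0x35) = 0xF2.
C[3]: P[3] ⊕ 0xF2 = 0x83; E(K, 0x83) = 0x60.
C[4]: P[4] ⊕ 0x60 = 0xE7; E(K, 0xE7) = 0x44.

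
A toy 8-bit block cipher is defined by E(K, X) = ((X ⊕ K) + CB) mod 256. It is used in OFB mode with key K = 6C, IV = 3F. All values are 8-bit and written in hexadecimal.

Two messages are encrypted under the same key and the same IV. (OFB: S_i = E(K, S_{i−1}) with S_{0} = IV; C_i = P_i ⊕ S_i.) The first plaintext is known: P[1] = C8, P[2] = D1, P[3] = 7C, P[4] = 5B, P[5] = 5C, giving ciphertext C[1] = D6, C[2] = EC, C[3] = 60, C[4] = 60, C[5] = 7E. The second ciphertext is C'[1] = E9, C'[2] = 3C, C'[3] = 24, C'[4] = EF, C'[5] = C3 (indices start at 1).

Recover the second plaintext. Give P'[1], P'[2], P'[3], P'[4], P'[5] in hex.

In OFB with a reused IV, both messages share the same keystream S_i, so C_i ⊕ C'_i = P_i ⊕ P'_i and thus P'_i = P_i ⊕ C_i ⊕ C'_i.
P'[1]: C8 ⊕ D6 ⊕ E9 = F7.
P'[2]: D1 ⊕ EC ⊕ 3C = 01.
P'[3]: 7C ⊕ 60 ⊕ 24 = 38.
P'[4]: 5B ⊕ 60 ⊕ EF = D4.
P'[5]: 5C ⊕ 7E ⊕ C3 = E1.

P'[1] = F7, P'[2] = 01, P'[3] = 38, P'[4] = D4, P'[5] = E1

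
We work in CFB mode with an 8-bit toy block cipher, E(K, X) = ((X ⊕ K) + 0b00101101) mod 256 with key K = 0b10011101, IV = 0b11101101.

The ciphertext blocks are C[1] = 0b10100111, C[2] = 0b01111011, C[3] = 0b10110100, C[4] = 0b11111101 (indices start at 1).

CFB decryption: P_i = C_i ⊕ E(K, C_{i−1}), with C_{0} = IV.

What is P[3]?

P[3] = 0b10100111

P[3]: E(K, 0b01111011) = 0b00010011; 0b10110100 ⊕ 0b00010011 = 0b10100111.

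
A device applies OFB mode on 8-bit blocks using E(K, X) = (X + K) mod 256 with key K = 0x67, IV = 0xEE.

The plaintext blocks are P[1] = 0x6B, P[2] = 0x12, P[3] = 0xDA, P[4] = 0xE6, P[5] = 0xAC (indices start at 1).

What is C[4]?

OFB encryption: S_i = E(K, S_{i−1}) with S_{0} = IV; C_i = P_i ⊕ S_i.
C[1]: S = E(K, 0xEE) = 0x55; 0x6B ⊕ 0x55 = 0x3E.
C[2]: S = E(K, 0x55) = 0xBC; 0x12 ⊕ 0xBC = 0xAE.
C[3]: S = E(K, 0xBC) = 0x23; 0xDA ⊕ 0x23 = 0xF9.
C[4]: S = E(K, 0x23) = 0x8A; 0xE6 ⊕ 0x8A = 0x6C.

C[4] = 0x6C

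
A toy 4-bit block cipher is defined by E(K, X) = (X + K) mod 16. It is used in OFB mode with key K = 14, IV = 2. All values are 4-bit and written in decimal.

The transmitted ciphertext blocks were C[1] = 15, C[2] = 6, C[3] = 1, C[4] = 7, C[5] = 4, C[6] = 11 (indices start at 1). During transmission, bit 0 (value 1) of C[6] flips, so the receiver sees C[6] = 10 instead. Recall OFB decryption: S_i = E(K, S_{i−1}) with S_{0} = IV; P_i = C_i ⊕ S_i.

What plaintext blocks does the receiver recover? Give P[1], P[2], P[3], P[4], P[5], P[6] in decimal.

Only C[6] changed, to 10. In OFB, a change in C_i flips the same bit in P_i only; the keystream is unaffected. Decrypting the received ciphertext:
P[1]: S = E(K, 2) = 0; 15 ⊕ 0 = 15.
P[2]: S = E(K, 0) = 14; 6 ⊕ 14 = 8.
P[3]: S = E(K, 14) = 12; 1 ⊕ 12 = 13.
P[4]: S = E(K, 12) = 10; 7 ⊕ 10 = 13.
P[5]: S = E(K, 10) = 8; 4 ⊕ 8 = 12.
P[6]: S = E(K, 8) = 6; 10 ⊕ 6 = 12.
Blocks that differ from the original plaintext: P[6].

P[1] = 15, P[2] = 8, P[3] = 13, P[4] = 13, P[5] = 12, P[6] = 12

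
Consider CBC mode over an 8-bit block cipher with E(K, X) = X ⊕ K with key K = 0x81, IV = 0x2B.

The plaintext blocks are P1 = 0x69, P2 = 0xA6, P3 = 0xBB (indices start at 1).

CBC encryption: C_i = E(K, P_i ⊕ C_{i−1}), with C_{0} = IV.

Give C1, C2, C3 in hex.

C1 = 0xC3, C2 = 0xE4, C3 = 0xDE

C1: P1 ⊕ 0x2B = 0x42; E(K, 0x42) = 0xC3.
C2: P2 ⊕ 0xC3 = 0x65; E(K, 0x65) = 0xE4.
C3: P3 ⊕ 0xE4 = 0x5F; E(K, 0x5F) = 0xDE.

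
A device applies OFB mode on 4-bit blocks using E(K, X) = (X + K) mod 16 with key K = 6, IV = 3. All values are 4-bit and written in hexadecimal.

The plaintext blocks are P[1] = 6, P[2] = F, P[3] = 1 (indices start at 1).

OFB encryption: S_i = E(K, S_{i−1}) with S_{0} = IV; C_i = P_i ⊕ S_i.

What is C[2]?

C[2] = 0

C[1]: S = E(K, 3) = 9; 6 ⊕ 9 = F.
C[2]: S = E(K, 9) = F; F ⊕ F = 0.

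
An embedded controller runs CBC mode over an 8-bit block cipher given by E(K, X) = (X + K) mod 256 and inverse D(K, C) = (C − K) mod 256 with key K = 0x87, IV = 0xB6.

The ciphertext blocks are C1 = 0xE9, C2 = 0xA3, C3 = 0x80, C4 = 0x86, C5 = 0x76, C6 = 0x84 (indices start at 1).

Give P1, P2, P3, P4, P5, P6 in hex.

CBC decryption: P_i = D(K, C_i) ⊕ C_{i−1}, with C_{0} = IV.
P1: D(K, 0xE9) = 0x62; 0x62 ⊕ 0xB6 = 0xD4.
P2: D(K, 0xA3) = 0x1C; 0x1C ⊕ 0xE9 = 0xF5.
P3: D(K, 0x80) = 0xF9; 0xF9 ⊕ 0xA3 = 0x5A.
P4: D(K, 0x86) = 0xFF; 0xFF ⊕ 0x80 = 0x7F.
P5: D(K, 0x76) = 0xEF; 0xEF ⊕ 0x86 = 0x69.
P6: D(K, 0x84) = 0xFD; 0xFD ⊕ 0x76 = 0x8B.

P1 = 0xD4, P2 = 0xF5, P3 = 0x5A, P4 = 0x7F, P5 = 0x69, P6 = 0x8B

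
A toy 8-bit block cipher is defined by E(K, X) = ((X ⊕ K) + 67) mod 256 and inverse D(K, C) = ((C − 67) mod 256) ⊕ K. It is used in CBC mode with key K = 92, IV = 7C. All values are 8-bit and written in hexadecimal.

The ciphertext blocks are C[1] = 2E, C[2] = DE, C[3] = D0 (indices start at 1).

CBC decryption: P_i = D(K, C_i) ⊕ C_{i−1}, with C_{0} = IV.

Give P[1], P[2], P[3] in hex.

P[1] = 29, P[2] = CB, P[3] = 25

P[1]: D(K, 2E) = 55; 55 ⊕ 7C = 29.
P[2]: D(K, DE) = E5; E5 ⊕ 2E = CB.
P[3]: D(K, D0) = FB; FB ⊕ DE = 25.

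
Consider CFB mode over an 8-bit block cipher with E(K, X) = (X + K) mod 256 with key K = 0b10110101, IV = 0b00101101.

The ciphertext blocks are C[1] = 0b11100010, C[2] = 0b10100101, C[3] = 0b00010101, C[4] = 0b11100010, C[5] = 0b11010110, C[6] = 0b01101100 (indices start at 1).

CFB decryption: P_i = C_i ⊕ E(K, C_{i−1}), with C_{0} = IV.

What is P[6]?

P[6]: E(K, 0b11010110) = 0b10001011; 0b01101100 ⊕ 0b10001011 = 0b11100111.

P[6] = 0b11100111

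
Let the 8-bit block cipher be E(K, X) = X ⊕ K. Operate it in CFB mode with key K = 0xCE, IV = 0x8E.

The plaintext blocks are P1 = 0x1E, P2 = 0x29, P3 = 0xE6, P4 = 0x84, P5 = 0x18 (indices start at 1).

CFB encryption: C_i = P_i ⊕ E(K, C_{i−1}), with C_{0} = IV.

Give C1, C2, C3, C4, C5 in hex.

C1 = 0x5E, C2 = 0xB9, C3 = 0x91, C4 = 0xDB, C5 = 0x0D

C1: E(K, 0x8E) = 0x40; 0x1E ⊕ 0x40 = 0x5E.
C2: E(K, 0x5E) = 0x90; 0x29 ⊕ 0x90 = 0xB9.
C3: E(K, 0xB9) = 0x77; 0xE6 ⊕ 0x77 = 0x91.
C4: E(K, 0x91) = 0x5F; 0x84 ⊕ 0x5F = 0xDB.
C5: E(K, 0xDB) = 0x15; 0x18 ⊕ 0x15 = 0x0D.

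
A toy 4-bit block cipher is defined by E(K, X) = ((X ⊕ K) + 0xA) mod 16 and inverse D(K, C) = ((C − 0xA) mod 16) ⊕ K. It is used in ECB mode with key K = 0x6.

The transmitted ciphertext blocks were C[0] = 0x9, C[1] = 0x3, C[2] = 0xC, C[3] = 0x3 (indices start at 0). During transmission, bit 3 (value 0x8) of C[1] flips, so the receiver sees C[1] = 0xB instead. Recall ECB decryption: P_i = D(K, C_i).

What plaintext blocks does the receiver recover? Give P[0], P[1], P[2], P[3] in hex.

P[0] = 0x9, P[1] = 0x7, P[2] = 0x4, P[3] = 0xF

Only C[1] changed, to 0xB. In ECB, a change in C_i affects only P_i. Decrypting the received ciphertext:
P[0]: D(K, 0x9) = 0x9.
P[1]: D(K, 0xB) = 0x7.
P[2]: D(K, 0xC) = 0x4.
P[3]: D(K, 0x3) = 0xF.
Blocks that differ from the original plaintext: P[1].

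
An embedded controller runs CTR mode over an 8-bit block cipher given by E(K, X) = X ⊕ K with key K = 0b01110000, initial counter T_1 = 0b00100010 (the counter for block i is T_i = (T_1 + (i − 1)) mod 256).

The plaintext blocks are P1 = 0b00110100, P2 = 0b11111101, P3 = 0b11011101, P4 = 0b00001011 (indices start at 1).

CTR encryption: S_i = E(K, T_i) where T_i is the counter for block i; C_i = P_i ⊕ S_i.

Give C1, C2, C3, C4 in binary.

C1: T = 0b00100010, S = E(K, T) = 0b01010010; 0b00110100 ⊕ 0b01010010 = 0b01100110.
C2: T = 0b00100011, S = E(K, T) = 0b01010011; 0b11111101 ⊕ 0b01010011 = 0b10101110.
C3: T = 0b00100100, S = E(K, T) = 0b01010100; 0b11011101 ⊕ 0b01010100 = 0b10001001.
C4: T = 0b00100101, S = E(K, T) = 0b01010101; 0b00001011 ⊕ 0b01010101 = 0b01011110.

C1 = 0b01100110, C2 = 0b10101110, C3 = 0b10001001, C4 = 0b01011110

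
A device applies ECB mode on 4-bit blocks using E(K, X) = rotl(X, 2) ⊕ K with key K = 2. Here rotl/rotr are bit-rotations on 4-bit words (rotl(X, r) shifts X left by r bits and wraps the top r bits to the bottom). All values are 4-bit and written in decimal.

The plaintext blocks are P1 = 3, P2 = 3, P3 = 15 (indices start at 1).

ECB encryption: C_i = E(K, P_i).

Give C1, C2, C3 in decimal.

C1 = 14, C2 = 14, C3 = 13

C1: E(K, 3) = 14.
C2: E(K, 3) = 14.
C3: E(K, 15) = 13.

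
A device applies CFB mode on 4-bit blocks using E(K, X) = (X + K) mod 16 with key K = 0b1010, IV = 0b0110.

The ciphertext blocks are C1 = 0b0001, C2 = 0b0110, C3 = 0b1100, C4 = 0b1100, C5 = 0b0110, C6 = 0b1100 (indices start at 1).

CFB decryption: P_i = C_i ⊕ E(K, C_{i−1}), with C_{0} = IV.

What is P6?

P6 = 0b1100

P6: E(K, 0b0110) = 0b0000; 0b1100 ⊕ 0b0000 = 0b1100.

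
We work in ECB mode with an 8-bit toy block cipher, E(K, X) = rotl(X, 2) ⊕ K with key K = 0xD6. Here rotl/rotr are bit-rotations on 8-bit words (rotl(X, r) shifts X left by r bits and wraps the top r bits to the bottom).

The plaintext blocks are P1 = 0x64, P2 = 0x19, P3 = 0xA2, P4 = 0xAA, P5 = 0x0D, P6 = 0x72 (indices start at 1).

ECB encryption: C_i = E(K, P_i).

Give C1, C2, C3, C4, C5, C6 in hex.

C1 = 0x47, C2 = 0xB2, C3 = 0x5C, C4 = 0x7C, C5 = 0xE2, C6 = 0x1F

C1: E(K, 0x64) = 0x47.
C2: E(K, 0x19) = 0xB2.
C3: E(K, 0xA2) = 0x5C.
C4: E(K, 0xAA) = 0x7C.
C5: E(K, 0x0D) = 0xE2.
C6: E(K, 0x72) = 0x1F.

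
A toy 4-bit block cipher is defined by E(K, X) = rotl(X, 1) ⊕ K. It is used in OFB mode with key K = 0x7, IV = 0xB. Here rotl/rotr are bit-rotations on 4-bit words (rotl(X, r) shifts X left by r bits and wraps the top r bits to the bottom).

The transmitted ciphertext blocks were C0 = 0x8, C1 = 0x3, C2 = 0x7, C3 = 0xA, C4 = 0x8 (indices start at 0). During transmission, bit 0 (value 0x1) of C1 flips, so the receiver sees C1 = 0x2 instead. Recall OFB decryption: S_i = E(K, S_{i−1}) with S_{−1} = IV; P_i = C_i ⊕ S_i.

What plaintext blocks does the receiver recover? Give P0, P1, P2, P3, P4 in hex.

Only C1 changed, to 0x2. In OFB, a change in C_i flips the same bit in P_i only; the keystream is unaffected. Decrypting the received ciphertext:
P0: S = E(K, 0xB) = 0x0; 0x8 ⊕ 0x0 = 0x8.
P1: S = E(K, 0x0) = 0x7; 0x2 ⊕ 0x7 = 0x5.
P2: S = E(K, 0x7) = 0x9; 0x7 ⊕ 0x9 = 0xE.
P3: S = E(K, 0x9) = 0x4; 0xA ⊕ 0x4 = 0xE.
P4: S = E(K, 0x4) = 0xF; 0x8 ⊕ 0xF = 0x7.
Blocks that differ from the original plaintext: P1.

P0 = 0x8, P1 = 0x5, P2 = 0xE, P3 = 0xE, P4 = 0x7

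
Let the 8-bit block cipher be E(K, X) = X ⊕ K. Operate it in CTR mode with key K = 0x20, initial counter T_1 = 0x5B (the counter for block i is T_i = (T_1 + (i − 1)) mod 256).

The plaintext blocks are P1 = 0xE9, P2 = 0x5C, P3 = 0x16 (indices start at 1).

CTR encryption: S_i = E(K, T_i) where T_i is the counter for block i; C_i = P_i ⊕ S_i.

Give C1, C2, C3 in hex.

C1 = 0x92, C2 = 0x20, C3 = 0x6B

C1: T = 0x5B, S = E(K, T) = 0x7B; 0xE9 ⊕ 0x7B = 0x92.
C2: T = 0x5C, S = E(K, T) = 0x7C; 0x5C ⊕ 0x7C = 0x20.
C3: T = 0x5D, S = E(K, T) = 0x7D; 0x16 ⊕ 0x7D = 0x6B.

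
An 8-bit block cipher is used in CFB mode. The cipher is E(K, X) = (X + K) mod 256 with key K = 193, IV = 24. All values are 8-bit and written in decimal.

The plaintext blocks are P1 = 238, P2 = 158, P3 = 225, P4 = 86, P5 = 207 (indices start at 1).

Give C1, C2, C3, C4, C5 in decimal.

C1 = 55, C2 = 102, C3 = 198, C4 = 209, C5 = 93

CFB encryption: C_i = P_i ⊕ E(K, C_{i−1}), with C_{0} = IV.
C1: E(K, 24) = 217; 238 ⊕ 217 = 55.
C2: E(K, 55) = 248; 158 ⊕ 248 = 102.
C3: E(K, 102) = 39; 225 ⊕ 39 = 198.
C4: E(K, 198) = 135; 86 ⊕ 135 = 209.
C5: E(K, 209) = 146; 207 ⊕ 146 = 93.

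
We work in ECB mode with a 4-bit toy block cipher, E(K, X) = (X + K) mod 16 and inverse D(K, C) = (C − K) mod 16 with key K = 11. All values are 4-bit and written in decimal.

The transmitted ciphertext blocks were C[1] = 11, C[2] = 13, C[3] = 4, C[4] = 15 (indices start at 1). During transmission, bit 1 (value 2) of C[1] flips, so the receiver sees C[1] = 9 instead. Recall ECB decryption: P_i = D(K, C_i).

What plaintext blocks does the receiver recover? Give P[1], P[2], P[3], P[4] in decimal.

Only C[1] changed, to 9. In ECB, a change in C_i affects only P_i. Decrypting the received ciphertext:
P[1]: D(K, 9) = 14.
P[2]: D(K, 13) = 2.
P[3]: D(K, 4) = 9.
P[4]: D(K, 15) = 4.
Blocks that differ from the original plaintext: P[1].

P[1] = 14, P[2] = 2, P[3] = 9, P[4] = 4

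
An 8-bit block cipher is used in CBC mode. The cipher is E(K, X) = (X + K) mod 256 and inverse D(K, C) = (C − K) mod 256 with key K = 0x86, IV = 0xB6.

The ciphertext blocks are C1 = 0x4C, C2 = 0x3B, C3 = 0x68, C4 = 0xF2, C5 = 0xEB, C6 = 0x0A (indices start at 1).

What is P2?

CBC decryption: P_i = D(K, C_i) ⊕ C_{i−1}, with C_{0} = IV.
P2: D(K, 0x3B) = 0xB5; 0xB5 ⊕ 0x4C = 0xF9.

P2 = 0xF9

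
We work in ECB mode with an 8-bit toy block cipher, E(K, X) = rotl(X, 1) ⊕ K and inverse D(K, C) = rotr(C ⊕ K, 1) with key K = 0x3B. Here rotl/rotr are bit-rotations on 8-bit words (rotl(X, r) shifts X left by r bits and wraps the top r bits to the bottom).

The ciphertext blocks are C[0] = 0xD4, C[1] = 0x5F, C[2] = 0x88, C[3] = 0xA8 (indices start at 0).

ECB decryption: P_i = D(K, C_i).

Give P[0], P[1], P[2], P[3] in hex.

P[0]: D(K, 0xD4) = 0xF7.
P[1]: D(K, 0x5F) = 0x32.
P[2]: D(K, 0x88) = 0xD9.
P[3]: D(K, 0xA8) = 0xC9.

P[0] = 0xF7, P[1] = 0x32, P[2] = 0xD9, P[3] = 0xC9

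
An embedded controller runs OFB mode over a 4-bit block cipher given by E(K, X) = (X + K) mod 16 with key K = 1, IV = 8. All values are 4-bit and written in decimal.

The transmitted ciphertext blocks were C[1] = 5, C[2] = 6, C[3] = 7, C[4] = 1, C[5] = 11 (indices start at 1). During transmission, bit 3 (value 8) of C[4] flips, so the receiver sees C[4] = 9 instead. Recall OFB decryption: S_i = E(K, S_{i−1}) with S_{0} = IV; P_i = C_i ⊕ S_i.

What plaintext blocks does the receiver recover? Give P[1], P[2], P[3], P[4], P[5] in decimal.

Only C[4] changed, to 9. In OFB, a change in C_i flips the same bit in P_i only; the keystream is unaffected. Decrypting the received ciphertext:
P[1]: S = E(K, 8) = 9; 5 ⊕ 9 = 12.
P[2]: S = E(K, 9) = 10; 6 ⊕ 10 = 12.
P[3]: S = E(K, 10) = 11; 7 ⊕ 11 = 12.
P[4]: S = E(K, 11) = 12; 9 ⊕ 12 = 5.
P[5]: S = E(K, 12) = 13; 11 ⊕ 13 = 6.
Blocks that differ from the original plaintext: P[4].

P[1] = 12, P[2] = 12, P[3] = 12, P[4] = 5, P[5] = 6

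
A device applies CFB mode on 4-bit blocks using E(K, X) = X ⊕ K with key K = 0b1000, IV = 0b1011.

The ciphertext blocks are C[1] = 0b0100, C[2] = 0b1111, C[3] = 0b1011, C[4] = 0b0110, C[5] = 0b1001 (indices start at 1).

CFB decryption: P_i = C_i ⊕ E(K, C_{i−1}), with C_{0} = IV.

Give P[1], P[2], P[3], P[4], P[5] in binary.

P[1] = 0b0111, P[2] = 0b0011, P[3] = 0b1100, P[4] = 0b0101, P[5] = 0b0111

P[1]: E(K, 0b1011) = 0b0011; 0b0100 ⊕ 0b0011 = 0b0111.
P[2]: E(K, 0b0100) = 0b1100; 0b1111 ⊕ 0b1100 = 0b0011.
P[3]: E(K, 0b1111) = 0b0111; 0b1011 ⊕ 0b0111 = 0b1100.
P[4]: E(K, 0b1011) = 0b0011; 0b0110 ⊕ 0b0011 = 0b0101.
P[5]: E(K, 0b0110) = 0b1110; 0b1001 ⊕ 0b1110 = 0b0111.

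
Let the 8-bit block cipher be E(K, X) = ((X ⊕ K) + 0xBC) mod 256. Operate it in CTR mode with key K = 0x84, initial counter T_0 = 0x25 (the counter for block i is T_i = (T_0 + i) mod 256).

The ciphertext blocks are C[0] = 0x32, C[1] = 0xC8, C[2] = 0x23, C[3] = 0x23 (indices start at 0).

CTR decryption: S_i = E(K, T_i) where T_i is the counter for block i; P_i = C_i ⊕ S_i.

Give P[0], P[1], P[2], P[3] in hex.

P[0] = 0x6F, P[1] = 0x96, P[2] = 0x7C, P[3] = 0x4B

P[0]: T = 0x25, S = E(K, T) = 0x5D; 0x32 ⊕ 0x5D = 0x6F.
P[1]: T = 0x26, S = E(K, T) = 0x5E; 0xC8 ⊕ 0x5E = 0x96.
P[2]: T = 0x27, S = E(K, T) = 0x5F; 0x23 ⊕ 0x5F = 0x7C.
P[3]: T = 0x28, S = E(K, T) = 0x68; 0x23 ⊕ 0x68 = 0x4B.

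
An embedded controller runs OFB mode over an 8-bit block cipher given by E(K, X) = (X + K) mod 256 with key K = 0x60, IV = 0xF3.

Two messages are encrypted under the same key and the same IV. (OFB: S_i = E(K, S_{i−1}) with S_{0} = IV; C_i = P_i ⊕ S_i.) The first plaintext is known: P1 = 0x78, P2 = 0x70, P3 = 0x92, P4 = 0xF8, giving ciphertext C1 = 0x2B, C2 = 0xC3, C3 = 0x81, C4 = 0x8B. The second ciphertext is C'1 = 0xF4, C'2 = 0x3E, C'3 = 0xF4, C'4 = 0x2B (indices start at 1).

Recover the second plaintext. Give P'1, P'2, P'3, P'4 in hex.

P'1 = 0xA7, P'2 = 0x8D, P'3 = 0xE7, P'4 = 0x58

In OFB with a reused IV, both messages share the same keystream S_i, so C_i ⊕ C'_i = P_i ⊕ P'_i and thus P'_i = P_i ⊕ C_i ⊕ C'_i.
P'1: 0x78 ⊕ 0x2B ⊕ 0xF4 = 0xA7.
P'2: 0x70 ⊕ 0xC3 ⊕ 0x3E = 0x8D.
P'3: 0x92 ⊕ 0x81 ⊕ 0xF4 = 0xE7.
P'4: 0xF8 ⊕ 0x8B ⊕ 0x2B = 0x58.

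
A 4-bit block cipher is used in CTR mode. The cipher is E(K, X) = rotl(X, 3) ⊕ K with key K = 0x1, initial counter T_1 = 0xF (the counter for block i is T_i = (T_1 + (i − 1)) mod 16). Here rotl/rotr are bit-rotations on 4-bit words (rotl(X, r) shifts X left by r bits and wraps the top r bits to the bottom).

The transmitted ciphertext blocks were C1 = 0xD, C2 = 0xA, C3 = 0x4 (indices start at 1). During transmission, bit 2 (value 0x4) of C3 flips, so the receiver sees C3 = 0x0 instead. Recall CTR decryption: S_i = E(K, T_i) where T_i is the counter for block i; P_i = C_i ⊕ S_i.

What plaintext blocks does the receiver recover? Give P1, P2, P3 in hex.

P1 = 0x3, P2 = 0xB, P3 = 0x9

Only C3 changed, to 0x0. In CTR, a change in C_i flips the same bit in P_i only; the keystream is unaffected. Decrypting the received ciphertext:
P1: T = 0xF, S = E(K, T) = 0xE; 0xD ⊕ 0xE = 0x3.
P2: T = 0x0, S = E(K, T) = 0x1; 0xA ⊕ 0x1 = 0xB.
P3: T = 0x1, S = E(K, T) = 0x9; 0x0 ⊕ 0x9 = 0x9.
Blocks that differ from the original plaintext: P3.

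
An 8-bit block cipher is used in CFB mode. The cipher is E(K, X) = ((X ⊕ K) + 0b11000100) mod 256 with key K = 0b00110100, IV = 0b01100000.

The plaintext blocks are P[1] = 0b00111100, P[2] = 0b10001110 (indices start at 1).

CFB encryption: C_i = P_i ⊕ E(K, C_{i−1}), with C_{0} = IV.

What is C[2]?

C[2] = 0b01011010

C[1]: E(K, 0b01100000) = 0b00011000; 0b00111100 ⊕ 0b00011000 = 0b00100100.
C[2]: E(K, 0b00100100) = 0b11010100; 0b10001110 ⊕ 0b11010100 = 0b01011010.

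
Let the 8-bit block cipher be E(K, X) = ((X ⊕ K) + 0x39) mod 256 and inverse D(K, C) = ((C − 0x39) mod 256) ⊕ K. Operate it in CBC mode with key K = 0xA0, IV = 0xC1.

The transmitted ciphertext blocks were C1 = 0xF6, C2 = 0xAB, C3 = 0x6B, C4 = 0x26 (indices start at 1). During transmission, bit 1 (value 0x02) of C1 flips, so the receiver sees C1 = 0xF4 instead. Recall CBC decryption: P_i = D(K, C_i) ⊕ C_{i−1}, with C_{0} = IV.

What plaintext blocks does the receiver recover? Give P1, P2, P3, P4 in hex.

P1 = 0xDA, P2 = 0x26, P3 = 0x39, P4 = 0x26

Only C1 changed, to 0xF4. In CBC, a change in C_i garbles P_i and flips the same bit in P_{i+1}. Decrypting the received ciphertext:
P1: D(K, 0xF4) = 0x1B; 0x1B ⊕ 0xC1 = 0xDA.
P2: D(K, 0xAB) = 0xD2; 0xD2 ⊕ 0xF4 = 0x26.
P3: D(K, 0x6B) = 0x92; 0x92 ⊕ 0xAB = 0x39.
P4: D(K, 0x26) = 0x4D; 0x4D ⊕ 0x6B = 0x26.
Blocks that differ from the original plaintext: P1, P2.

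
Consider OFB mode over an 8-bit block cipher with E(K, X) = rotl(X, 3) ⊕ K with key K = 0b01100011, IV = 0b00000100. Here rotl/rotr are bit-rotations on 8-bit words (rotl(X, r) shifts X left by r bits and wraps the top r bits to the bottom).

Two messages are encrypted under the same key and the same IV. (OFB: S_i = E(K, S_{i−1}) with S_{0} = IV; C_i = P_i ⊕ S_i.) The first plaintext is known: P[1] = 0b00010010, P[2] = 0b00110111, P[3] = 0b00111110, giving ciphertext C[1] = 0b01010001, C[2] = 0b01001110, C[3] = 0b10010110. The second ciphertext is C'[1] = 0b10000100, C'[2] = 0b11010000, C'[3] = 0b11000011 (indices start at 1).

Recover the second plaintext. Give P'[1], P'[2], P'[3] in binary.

In OFB with a reused IV, both messages share the same keystream S_i, so C_i ⊕ C'_i = P_i ⊕ P'_i and thus P'_i = P_i ⊕ C_i ⊕ C'_i.
P'[1]: 0b00010010 ⊕ 0b01010001 ⊕ 0b10000100 = 0b11000111.
P'[2]: 0b00110111 ⊕ 0b01001110 ⊕ 0b11010000 = 0b10101001.
P'[3]: 0b00111110 ⊕ 0b10010110 ⊕ 0b11000011 = 0b01101011.

P'[1] = 0b11000111, P'[2] = 0b10101001, P'[3] = 0b01101011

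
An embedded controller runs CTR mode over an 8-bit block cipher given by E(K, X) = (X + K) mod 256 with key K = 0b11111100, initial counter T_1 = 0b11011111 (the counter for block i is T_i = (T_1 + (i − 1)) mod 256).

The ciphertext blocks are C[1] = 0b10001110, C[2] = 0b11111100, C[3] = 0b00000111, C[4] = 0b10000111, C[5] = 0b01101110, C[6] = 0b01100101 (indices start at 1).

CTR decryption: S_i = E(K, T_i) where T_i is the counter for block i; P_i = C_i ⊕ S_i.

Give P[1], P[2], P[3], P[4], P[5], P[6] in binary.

P[1]: T = 0b11011111, S = E(K, T) = 0b11011011; 0b10001110 ⊕ 0b11011011 = 0b01010101.
P[2]: T = 0b11100000, S = E(K, T) = 0b11011100; 0b11111100 ⊕ 0b11011100 = 0b00100000.
P[3]: T = 0b11100001, S = E(K, T) = 0b11011101; 0b00000111 ⊕ 0b11011101 = 0b11011010.
P[4]: T = 0b11100010, S = E(K, T) = 0b11011110; 0b10000111 ⊕ 0b11011110 = 0b01011001.
P[5]: T = 0b11100011, S = E(K, T) = 0b11011111; 0b01101110 ⊕ 0b11011111 = 0b10110001.
P[6]: T = 0b11100100, S = E(K, T) = 0b11100000; 0b01100101 ⊕ 0b11100000 = 0b10000101.

P[1] = 0b01010101, P[2] = 0b00100000, P[3] = 0b11011010, P[4] = 0b01011001, P[5] = 0b10110001, P[6] = 0b10000101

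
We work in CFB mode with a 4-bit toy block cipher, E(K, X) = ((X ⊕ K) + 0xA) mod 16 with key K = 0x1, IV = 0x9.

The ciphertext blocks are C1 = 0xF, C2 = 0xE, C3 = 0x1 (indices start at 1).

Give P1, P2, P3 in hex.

P1 = 0xD, P2 = 0x6, P3 = 0x8

CFB decryption: P_i = C_i ⊕ E(K, C_{i−1}), with C_{0} = IV.
P1: E(K, 0x9) = 0x2; 0xF ⊕ 0x2 = 0xD.
P2: E(K, 0xF) = 0x8; 0xE ⊕ 0x8 = 0x6.
P3: E(K, 0xE) = 0x9; 0x1 ⊕ 0x9 = 0x8.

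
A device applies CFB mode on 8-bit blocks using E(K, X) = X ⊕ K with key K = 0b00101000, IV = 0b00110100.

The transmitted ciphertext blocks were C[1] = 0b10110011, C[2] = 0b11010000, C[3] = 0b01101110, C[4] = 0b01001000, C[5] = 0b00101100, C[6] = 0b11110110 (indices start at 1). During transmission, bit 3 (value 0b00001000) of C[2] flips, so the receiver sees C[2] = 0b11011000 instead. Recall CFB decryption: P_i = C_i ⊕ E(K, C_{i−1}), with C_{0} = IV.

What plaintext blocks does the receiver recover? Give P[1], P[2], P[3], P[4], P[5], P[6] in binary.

Only C[2] changed, to 0b11011000. In CFB, a change in C_i flips the same bit in P_i and garbles P_{i+1}. Decrypting the received ciphertext:
P[1]: E(K, 0b00110100) = 0b00011100; 0b10110011 ⊕ 0b00011100 = 0b10101111.
P[2]: E(K, 0b10110011) = 0b10011011; 0b11011000 ⊕ 0b10011011 = 0b01000011.
P[3]: E(K, 0b11011000) = 0b11110000; 0b01101110 ⊕ 0b11110000 = 0b10011110.
P[4]: E(K, 0b01101110) = 0b01000110; 0b01001000 ⊕ 0b01000110 = 0b00001110.
P[5]: E(K, 0b01001000) = 0b01100000; 0b00101100 ⊕ 0b01100000 = 0b01001100.
P[6]: E(K, 0b00101100) = 0b00000100; 0b11110110 ⊕ 0b00000100 = 0b11110010.
Blocks that differ from the original plaintext: P[2], P[3].

P[1] = 0b10101111, P[2] = 0b01000011, P[3] = 0b10011110, P[4] = 0b00001110, P[5] = 0b01001100, P[6] = 0b11110010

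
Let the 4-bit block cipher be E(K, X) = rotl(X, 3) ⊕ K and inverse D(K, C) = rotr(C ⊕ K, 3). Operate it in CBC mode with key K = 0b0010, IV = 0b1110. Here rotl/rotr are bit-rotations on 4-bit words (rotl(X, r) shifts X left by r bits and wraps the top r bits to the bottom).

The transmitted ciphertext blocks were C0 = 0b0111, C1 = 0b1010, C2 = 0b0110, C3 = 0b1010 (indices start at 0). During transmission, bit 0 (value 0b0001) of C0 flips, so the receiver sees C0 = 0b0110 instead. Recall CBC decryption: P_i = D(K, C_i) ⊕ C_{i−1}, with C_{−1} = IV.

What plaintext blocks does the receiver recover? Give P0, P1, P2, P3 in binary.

Only C0 changed, to 0b0110. In CBC, a change in C_i garbles P_i and flips the same bit in P_{i+1}. Decrypting the received ciphertext:
P0: D(K, 0b0110) = 0b1000; 0b1000 ⊕ 0b1110 = 0b0110.
P1: D(K, 0b1010) = 0b0001; 0b0001 ⊕ 0b0110 = 0b0111.
P2: D(K, 0b0110) = 0b1000; 0b1000 ⊕ 0b1010 = 0b0010.
P3: D(K, 0b1010) = 0b0001; 0b0001 ⊕ 0b0110 = 0b0111.
Blocks that differ from the original plaintext: P0, P1.

P0 = 0b0110, P1 = 0b0111, P2 = 0b0010, P3 = 0b0111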